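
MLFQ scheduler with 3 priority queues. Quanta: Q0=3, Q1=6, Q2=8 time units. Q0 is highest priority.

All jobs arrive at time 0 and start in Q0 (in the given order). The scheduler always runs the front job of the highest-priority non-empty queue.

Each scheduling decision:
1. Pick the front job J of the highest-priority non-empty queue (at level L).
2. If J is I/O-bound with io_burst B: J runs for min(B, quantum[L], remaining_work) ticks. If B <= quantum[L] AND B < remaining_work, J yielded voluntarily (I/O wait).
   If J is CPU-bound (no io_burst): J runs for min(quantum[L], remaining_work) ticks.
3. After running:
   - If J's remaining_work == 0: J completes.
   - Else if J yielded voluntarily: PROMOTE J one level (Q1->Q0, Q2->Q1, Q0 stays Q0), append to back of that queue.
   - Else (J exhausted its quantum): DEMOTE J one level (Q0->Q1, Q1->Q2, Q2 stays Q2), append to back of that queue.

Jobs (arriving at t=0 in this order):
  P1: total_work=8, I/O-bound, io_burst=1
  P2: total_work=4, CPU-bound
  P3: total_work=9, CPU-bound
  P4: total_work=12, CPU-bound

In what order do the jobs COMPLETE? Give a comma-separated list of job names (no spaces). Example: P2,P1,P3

t=0-1: P1@Q0 runs 1, rem=7, I/O yield, promote→Q0. Q0=[P2,P3,P4,P1] Q1=[] Q2=[]
t=1-4: P2@Q0 runs 3, rem=1, quantum used, demote→Q1. Q0=[P3,P4,P1] Q1=[P2] Q2=[]
t=4-7: P3@Q0 runs 3, rem=6, quantum used, demote→Q1. Q0=[P4,P1] Q1=[P2,P3] Q2=[]
t=7-10: P4@Q0 runs 3, rem=9, quantum used, demote→Q1. Q0=[P1] Q1=[P2,P3,P4] Q2=[]
t=10-11: P1@Q0 runs 1, rem=6, I/O yield, promote→Q0. Q0=[P1] Q1=[P2,P3,P4] Q2=[]
t=11-12: P1@Q0 runs 1, rem=5, I/O yield, promote→Q0. Q0=[P1] Q1=[P2,P3,P4] Q2=[]
t=12-13: P1@Q0 runs 1, rem=4, I/O yield, promote→Q0. Q0=[P1] Q1=[P2,P3,P4] Q2=[]
t=13-14: P1@Q0 runs 1, rem=3, I/O yield, promote→Q0. Q0=[P1] Q1=[P2,P3,P4] Q2=[]
t=14-15: P1@Q0 runs 1, rem=2, I/O yield, promote→Q0. Q0=[P1] Q1=[P2,P3,P4] Q2=[]
t=15-16: P1@Q0 runs 1, rem=1, I/O yield, promote→Q0. Q0=[P1] Q1=[P2,P3,P4] Q2=[]
t=16-17: P1@Q0 runs 1, rem=0, completes. Q0=[] Q1=[P2,P3,P4] Q2=[]
t=17-18: P2@Q1 runs 1, rem=0, completes. Q0=[] Q1=[P3,P4] Q2=[]
t=18-24: P3@Q1 runs 6, rem=0, completes. Q0=[] Q1=[P4] Q2=[]
t=24-30: P4@Q1 runs 6, rem=3, quantum used, demote→Q2. Q0=[] Q1=[] Q2=[P4]
t=30-33: P4@Q2 runs 3, rem=0, completes. Q0=[] Q1=[] Q2=[]

Answer: P1,P2,P3,P4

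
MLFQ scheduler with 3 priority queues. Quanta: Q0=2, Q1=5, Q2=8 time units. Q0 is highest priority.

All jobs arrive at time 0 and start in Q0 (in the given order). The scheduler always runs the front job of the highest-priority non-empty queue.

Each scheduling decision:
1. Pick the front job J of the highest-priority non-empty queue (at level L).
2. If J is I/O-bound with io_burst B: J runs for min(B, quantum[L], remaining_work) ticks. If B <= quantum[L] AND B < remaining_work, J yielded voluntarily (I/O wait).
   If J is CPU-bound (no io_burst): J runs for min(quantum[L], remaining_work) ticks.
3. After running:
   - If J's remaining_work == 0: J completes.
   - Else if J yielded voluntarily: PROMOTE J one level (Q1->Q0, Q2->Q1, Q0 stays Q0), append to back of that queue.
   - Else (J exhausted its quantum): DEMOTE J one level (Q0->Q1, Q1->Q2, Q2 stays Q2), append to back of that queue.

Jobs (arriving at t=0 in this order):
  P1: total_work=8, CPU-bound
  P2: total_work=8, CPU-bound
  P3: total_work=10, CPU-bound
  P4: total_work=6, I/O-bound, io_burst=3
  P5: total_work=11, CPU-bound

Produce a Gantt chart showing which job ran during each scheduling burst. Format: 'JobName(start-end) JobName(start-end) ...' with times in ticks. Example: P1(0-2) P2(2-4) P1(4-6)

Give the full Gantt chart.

Answer: P1(0-2) P2(2-4) P3(4-6) P4(6-8) P5(8-10) P1(10-15) P2(15-20) P3(20-25) P4(25-28) P4(28-29) P5(29-34) P1(34-35) P2(35-36) P3(36-39) P5(39-43)

Derivation:
t=0-2: P1@Q0 runs 2, rem=6, quantum used, demote→Q1. Q0=[P2,P3,P4,P5] Q1=[P1] Q2=[]
t=2-4: P2@Q0 runs 2, rem=6, quantum used, demote→Q1. Q0=[P3,P4,P5] Q1=[P1,P2] Q2=[]
t=4-6: P3@Q0 runs 2, rem=8, quantum used, demote→Q1. Q0=[P4,P5] Q1=[P1,P2,P3] Q2=[]
t=6-8: P4@Q0 runs 2, rem=4, quantum used, demote→Q1. Q0=[P5] Q1=[P1,P2,P3,P4] Q2=[]
t=8-10: P5@Q0 runs 2, rem=9, quantum used, demote→Q1. Q0=[] Q1=[P1,P2,P3,P4,P5] Q2=[]
t=10-15: P1@Q1 runs 5, rem=1, quantum used, demote→Q2. Q0=[] Q1=[P2,P3,P4,P5] Q2=[P1]
t=15-20: P2@Q1 runs 5, rem=1, quantum used, demote→Q2. Q0=[] Q1=[P3,P4,P5] Q2=[P1,P2]
t=20-25: P3@Q1 runs 5, rem=3, quantum used, demote→Q2. Q0=[] Q1=[P4,P5] Q2=[P1,P2,P3]
t=25-28: P4@Q1 runs 3, rem=1, I/O yield, promote→Q0. Q0=[P4] Q1=[P5] Q2=[P1,P2,P3]
t=28-29: P4@Q0 runs 1, rem=0, completes. Q0=[] Q1=[P5] Q2=[P1,P2,P3]
t=29-34: P5@Q1 runs 5, rem=4, quantum used, demote→Q2. Q0=[] Q1=[] Q2=[P1,P2,P3,P5]
t=34-35: P1@Q2 runs 1, rem=0, completes. Q0=[] Q1=[] Q2=[P2,P3,P5]
t=35-36: P2@Q2 runs 1, rem=0, completes. Q0=[] Q1=[] Q2=[P3,P5]
t=36-39: P3@Q2 runs 3, rem=0, completes. Q0=[] Q1=[] Q2=[P5]
t=39-43: P5@Q2 runs 4, rem=0, completes. Q0=[] Q1=[] Q2=[]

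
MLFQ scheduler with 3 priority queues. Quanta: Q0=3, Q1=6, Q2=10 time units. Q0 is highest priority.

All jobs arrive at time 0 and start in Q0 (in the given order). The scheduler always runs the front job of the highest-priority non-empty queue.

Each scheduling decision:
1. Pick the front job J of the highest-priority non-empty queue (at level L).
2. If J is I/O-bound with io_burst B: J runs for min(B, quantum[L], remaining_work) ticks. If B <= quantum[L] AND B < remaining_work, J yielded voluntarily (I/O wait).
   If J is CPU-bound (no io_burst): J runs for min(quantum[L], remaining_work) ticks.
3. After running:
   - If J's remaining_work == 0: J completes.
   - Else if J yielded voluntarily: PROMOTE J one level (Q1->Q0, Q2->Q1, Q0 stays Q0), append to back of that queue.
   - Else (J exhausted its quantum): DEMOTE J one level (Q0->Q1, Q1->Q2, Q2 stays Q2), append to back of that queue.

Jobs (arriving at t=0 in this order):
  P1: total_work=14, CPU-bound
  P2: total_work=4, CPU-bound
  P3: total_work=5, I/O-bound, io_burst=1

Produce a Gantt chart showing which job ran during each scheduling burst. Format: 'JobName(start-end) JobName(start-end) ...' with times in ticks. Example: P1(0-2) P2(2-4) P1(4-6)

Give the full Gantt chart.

Answer: P1(0-3) P2(3-6) P3(6-7) P3(7-8) P3(8-9) P3(9-10) P3(10-11) P1(11-17) P2(17-18) P1(18-23)

Derivation:
t=0-3: P1@Q0 runs 3, rem=11, quantum used, demote→Q1. Q0=[P2,P3] Q1=[P1] Q2=[]
t=3-6: P2@Q0 runs 3, rem=1, quantum used, demote→Q1. Q0=[P3] Q1=[P1,P2] Q2=[]
t=6-7: P3@Q0 runs 1, rem=4, I/O yield, promote→Q0. Q0=[P3] Q1=[P1,P2] Q2=[]
t=7-8: P3@Q0 runs 1, rem=3, I/O yield, promote→Q0. Q0=[P3] Q1=[P1,P2] Q2=[]
t=8-9: P3@Q0 runs 1, rem=2, I/O yield, promote→Q0. Q0=[P3] Q1=[P1,P2] Q2=[]
t=9-10: P3@Q0 runs 1, rem=1, I/O yield, promote→Q0. Q0=[P3] Q1=[P1,P2] Q2=[]
t=10-11: P3@Q0 runs 1, rem=0, completes. Q0=[] Q1=[P1,P2] Q2=[]
t=11-17: P1@Q1 runs 6, rem=5, quantum used, demote→Q2. Q0=[] Q1=[P2] Q2=[P1]
t=17-18: P2@Q1 runs 1, rem=0, completes. Q0=[] Q1=[] Q2=[P1]
t=18-23: P1@Q2 runs 5, rem=0, completes. Q0=[] Q1=[] Q2=[]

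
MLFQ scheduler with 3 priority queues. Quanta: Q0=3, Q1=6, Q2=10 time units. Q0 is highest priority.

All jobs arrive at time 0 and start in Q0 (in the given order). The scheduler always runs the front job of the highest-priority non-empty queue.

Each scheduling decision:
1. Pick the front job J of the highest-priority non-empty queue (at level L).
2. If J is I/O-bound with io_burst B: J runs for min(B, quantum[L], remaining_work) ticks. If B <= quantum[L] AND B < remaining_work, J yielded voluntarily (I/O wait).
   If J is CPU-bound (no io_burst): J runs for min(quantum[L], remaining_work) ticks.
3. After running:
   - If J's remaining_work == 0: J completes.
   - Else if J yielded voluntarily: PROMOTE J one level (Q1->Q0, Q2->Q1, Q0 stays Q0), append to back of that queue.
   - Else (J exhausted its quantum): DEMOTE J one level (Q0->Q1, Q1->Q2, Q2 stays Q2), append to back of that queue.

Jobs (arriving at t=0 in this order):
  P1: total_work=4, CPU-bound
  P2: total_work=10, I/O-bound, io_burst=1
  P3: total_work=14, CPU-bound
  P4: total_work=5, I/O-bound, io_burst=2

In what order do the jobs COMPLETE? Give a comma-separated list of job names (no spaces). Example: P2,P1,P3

Answer: P4,P2,P1,P3

Derivation:
t=0-3: P1@Q0 runs 3, rem=1, quantum used, demote→Q1. Q0=[P2,P3,P4] Q1=[P1] Q2=[]
t=3-4: P2@Q0 runs 1, rem=9, I/O yield, promote→Q0. Q0=[P3,P4,P2] Q1=[P1] Q2=[]
t=4-7: P3@Q0 runs 3, rem=11, quantum used, demote→Q1. Q0=[P4,P2] Q1=[P1,P3] Q2=[]
t=7-9: P4@Q0 runs 2, rem=3, I/O yield, promote→Q0. Q0=[P2,P4] Q1=[P1,P3] Q2=[]
t=9-10: P2@Q0 runs 1, rem=8, I/O yield, promote→Q0. Q0=[P4,P2] Q1=[P1,P3] Q2=[]
t=10-12: P4@Q0 runs 2, rem=1, I/O yield, promote→Q0. Q0=[P2,P4] Q1=[P1,P3] Q2=[]
t=12-13: P2@Q0 runs 1, rem=7, I/O yield, promote→Q0. Q0=[P4,P2] Q1=[P1,P3] Q2=[]
t=13-14: P4@Q0 runs 1, rem=0, completes. Q0=[P2] Q1=[P1,P3] Q2=[]
t=14-15: P2@Q0 runs 1, rem=6, I/O yield, promote→Q0. Q0=[P2] Q1=[P1,P3] Q2=[]
t=15-16: P2@Q0 runs 1, rem=5, I/O yield, promote→Q0. Q0=[P2] Q1=[P1,P3] Q2=[]
t=16-17: P2@Q0 runs 1, rem=4, I/O yield, promote→Q0. Q0=[P2] Q1=[P1,P3] Q2=[]
t=17-18: P2@Q0 runs 1, rem=3, I/O yield, promote→Q0. Q0=[P2] Q1=[P1,P3] Q2=[]
t=18-19: P2@Q0 runs 1, rem=2, I/O yield, promote→Q0. Q0=[P2] Q1=[P1,P3] Q2=[]
t=19-20: P2@Q0 runs 1, rem=1, I/O yield, promote→Q0. Q0=[P2] Q1=[P1,P3] Q2=[]
t=20-21: P2@Q0 runs 1, rem=0, completes. Q0=[] Q1=[P1,P3] Q2=[]
t=21-22: P1@Q1 runs 1, rem=0, completes. Q0=[] Q1=[P3] Q2=[]
t=22-28: P3@Q1 runs 6, rem=5, quantum used, demote→Q2. Q0=[] Q1=[] Q2=[P3]
t=28-33: P3@Q2 runs 5, rem=0, completes. Q0=[] Q1=[] Q2=[]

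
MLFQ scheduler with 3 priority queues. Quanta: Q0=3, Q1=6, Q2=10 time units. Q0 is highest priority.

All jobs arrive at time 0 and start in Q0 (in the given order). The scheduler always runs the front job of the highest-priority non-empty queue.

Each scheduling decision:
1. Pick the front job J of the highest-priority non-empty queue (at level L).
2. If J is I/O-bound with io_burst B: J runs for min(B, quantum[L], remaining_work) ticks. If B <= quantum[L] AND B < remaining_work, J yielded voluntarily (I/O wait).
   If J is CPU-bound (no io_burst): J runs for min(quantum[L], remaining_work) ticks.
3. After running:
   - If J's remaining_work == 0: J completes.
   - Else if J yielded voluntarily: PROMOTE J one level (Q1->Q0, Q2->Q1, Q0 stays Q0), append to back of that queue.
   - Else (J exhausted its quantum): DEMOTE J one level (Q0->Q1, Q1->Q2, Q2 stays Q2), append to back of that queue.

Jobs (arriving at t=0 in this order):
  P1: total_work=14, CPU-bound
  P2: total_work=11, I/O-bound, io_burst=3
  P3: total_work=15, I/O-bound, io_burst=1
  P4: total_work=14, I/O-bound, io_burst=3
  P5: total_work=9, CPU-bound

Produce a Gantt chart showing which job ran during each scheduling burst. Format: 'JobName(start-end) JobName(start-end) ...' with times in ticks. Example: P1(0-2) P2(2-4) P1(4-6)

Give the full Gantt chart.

Answer: P1(0-3) P2(3-6) P3(6-7) P4(7-10) P5(10-13) P2(13-16) P3(16-17) P4(17-20) P2(20-23) P3(23-24) P4(24-27) P2(27-29) P3(29-30) P4(30-33) P3(33-34) P4(34-36) P3(36-37) P3(37-38) P3(38-39) P3(39-40) P3(40-41) P3(41-42) P3(42-43) P3(43-44) P3(44-45) P3(45-46) P1(46-52) P5(52-58) P1(58-63)

Derivation:
t=0-3: P1@Q0 runs 3, rem=11, quantum used, demote→Q1. Q0=[P2,P3,P4,P5] Q1=[P1] Q2=[]
t=3-6: P2@Q0 runs 3, rem=8, I/O yield, promote→Q0. Q0=[P3,P4,P5,P2] Q1=[P1] Q2=[]
t=6-7: P3@Q0 runs 1, rem=14, I/O yield, promote→Q0. Q0=[P4,P5,P2,P3] Q1=[P1] Q2=[]
t=7-10: P4@Q0 runs 3, rem=11, I/O yield, promote→Q0. Q0=[P5,P2,P3,P4] Q1=[P1] Q2=[]
t=10-13: P5@Q0 runs 3, rem=6, quantum used, demote→Q1. Q0=[P2,P3,P4] Q1=[P1,P5] Q2=[]
t=13-16: P2@Q0 runs 3, rem=5, I/O yield, promote→Q0. Q0=[P3,P4,P2] Q1=[P1,P5] Q2=[]
t=16-17: P3@Q0 runs 1, rem=13, I/O yield, promote→Q0. Q0=[P4,P2,P3] Q1=[P1,P5] Q2=[]
t=17-20: P4@Q0 runs 3, rem=8, I/O yield, promote→Q0. Q0=[P2,P3,P4] Q1=[P1,P5] Q2=[]
t=20-23: P2@Q0 runs 3, rem=2, I/O yield, promote→Q0. Q0=[P3,P4,P2] Q1=[P1,P5] Q2=[]
t=23-24: P3@Q0 runs 1, rem=12, I/O yield, promote→Q0. Q0=[P4,P2,P3] Q1=[P1,P5] Q2=[]
t=24-27: P4@Q0 runs 3, rem=5, I/O yield, promote→Q0. Q0=[P2,P3,P4] Q1=[P1,P5] Q2=[]
t=27-29: P2@Q0 runs 2, rem=0, completes. Q0=[P3,P4] Q1=[P1,P5] Q2=[]
t=29-30: P3@Q0 runs 1, rem=11, I/O yield, promote→Q0. Q0=[P4,P3] Q1=[P1,P5] Q2=[]
t=30-33: P4@Q0 runs 3, rem=2, I/O yield, promote→Q0. Q0=[P3,P4] Q1=[P1,P5] Q2=[]
t=33-34: P3@Q0 runs 1, rem=10, I/O yield, promote→Q0. Q0=[P4,P3] Q1=[P1,P5] Q2=[]
t=34-36: P4@Q0 runs 2, rem=0, completes. Q0=[P3] Q1=[P1,P5] Q2=[]
t=36-37: P3@Q0 runs 1, rem=9, I/O yield, promote→Q0. Q0=[P3] Q1=[P1,P5] Q2=[]
t=37-38: P3@Q0 runs 1, rem=8, I/O yield, promote→Q0. Q0=[P3] Q1=[P1,P5] Q2=[]
t=38-39: P3@Q0 runs 1, rem=7, I/O yield, promote→Q0. Q0=[P3] Q1=[P1,P5] Q2=[]
t=39-40: P3@Q0 runs 1, rem=6, I/O yield, promote→Q0. Q0=[P3] Q1=[P1,P5] Q2=[]
t=40-41: P3@Q0 runs 1, rem=5, I/O yield, promote→Q0. Q0=[P3] Q1=[P1,P5] Q2=[]
t=41-42: P3@Q0 runs 1, rem=4, I/O yield, promote→Q0. Q0=[P3] Q1=[P1,P5] Q2=[]
t=42-43: P3@Q0 runs 1, rem=3, I/O yield, promote→Q0. Q0=[P3] Q1=[P1,P5] Q2=[]
t=43-44: P3@Q0 runs 1, rem=2, I/O yield, promote→Q0. Q0=[P3] Q1=[P1,P5] Q2=[]
t=44-45: P3@Q0 runs 1, rem=1, I/O yield, promote→Q0. Q0=[P3] Q1=[P1,P5] Q2=[]
t=45-46: P3@Q0 runs 1, rem=0, completes. Q0=[] Q1=[P1,P5] Q2=[]
t=46-52: P1@Q1 runs 6, rem=5, quantum used, demote→Q2. Q0=[] Q1=[P5] Q2=[P1]
t=52-58: P5@Q1 runs 6, rem=0, completes. Q0=[] Q1=[] Q2=[P1]
t=58-63: P1@Q2 runs 5, rem=0, completes. Q0=[] Q1=[] Q2=[]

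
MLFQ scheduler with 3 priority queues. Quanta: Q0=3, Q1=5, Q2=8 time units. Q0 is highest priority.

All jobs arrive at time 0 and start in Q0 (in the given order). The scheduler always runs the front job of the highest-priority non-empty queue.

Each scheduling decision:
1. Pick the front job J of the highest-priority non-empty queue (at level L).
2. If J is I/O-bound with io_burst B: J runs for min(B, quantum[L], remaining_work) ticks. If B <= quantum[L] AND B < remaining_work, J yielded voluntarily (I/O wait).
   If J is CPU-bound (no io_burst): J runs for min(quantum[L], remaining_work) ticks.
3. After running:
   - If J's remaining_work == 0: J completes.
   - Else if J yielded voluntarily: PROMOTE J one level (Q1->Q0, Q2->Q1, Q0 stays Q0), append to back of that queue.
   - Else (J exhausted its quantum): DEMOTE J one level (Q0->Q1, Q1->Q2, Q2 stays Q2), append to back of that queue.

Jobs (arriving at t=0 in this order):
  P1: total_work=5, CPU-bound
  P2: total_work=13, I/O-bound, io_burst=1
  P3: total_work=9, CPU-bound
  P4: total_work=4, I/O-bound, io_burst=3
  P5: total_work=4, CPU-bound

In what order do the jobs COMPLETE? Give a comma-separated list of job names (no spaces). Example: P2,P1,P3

t=0-3: P1@Q0 runs 3, rem=2, quantum used, demote→Q1. Q0=[P2,P3,P4,P5] Q1=[P1] Q2=[]
t=3-4: P2@Q0 runs 1, rem=12, I/O yield, promote→Q0. Q0=[P3,P4,P5,P2] Q1=[P1] Q2=[]
t=4-7: P3@Q0 runs 3, rem=6, quantum used, demote→Q1. Q0=[P4,P5,P2] Q1=[P1,P3] Q2=[]
t=7-10: P4@Q0 runs 3, rem=1, I/O yield, promote→Q0. Q0=[P5,P2,P4] Q1=[P1,P3] Q2=[]
t=10-13: P5@Q0 runs 3, rem=1, quantum used, demote→Q1. Q0=[P2,P4] Q1=[P1,P3,P5] Q2=[]
t=13-14: P2@Q0 runs 1, rem=11, I/O yield, promote→Q0. Q0=[P4,P2] Q1=[P1,P3,P5] Q2=[]
t=14-15: P4@Q0 runs 1, rem=0, completes. Q0=[P2] Q1=[P1,P3,P5] Q2=[]
t=15-16: P2@Q0 runs 1, rem=10, I/O yield, promote→Q0. Q0=[P2] Q1=[P1,P3,P5] Q2=[]
t=16-17: P2@Q0 runs 1, rem=9, I/O yield, promote→Q0. Q0=[P2] Q1=[P1,P3,P5] Q2=[]
t=17-18: P2@Q0 runs 1, rem=8, I/O yield, promote→Q0. Q0=[P2] Q1=[P1,P3,P5] Q2=[]
t=18-19: P2@Q0 runs 1, rem=7, I/O yield, promote→Q0. Q0=[P2] Q1=[P1,P3,P5] Q2=[]
t=19-20: P2@Q0 runs 1, rem=6, I/O yield, promote→Q0. Q0=[P2] Q1=[P1,P3,P5] Q2=[]
t=20-21: P2@Q0 runs 1, rem=5, I/O yield, promote→Q0. Q0=[P2] Q1=[P1,P3,P5] Q2=[]
t=21-22: P2@Q0 runs 1, rem=4, I/O yield, promote→Q0. Q0=[P2] Q1=[P1,P3,P5] Q2=[]
t=22-23: P2@Q0 runs 1, rem=3, I/O yield, promote→Q0. Q0=[P2] Q1=[P1,P3,P5] Q2=[]
t=23-24: P2@Q0 runs 1, rem=2, I/O yield, promote→Q0. Q0=[P2] Q1=[P1,P3,P5] Q2=[]
t=24-25: P2@Q0 runs 1, rem=1, I/O yield, promote→Q0. Q0=[P2] Q1=[P1,P3,P5] Q2=[]
t=25-26: P2@Q0 runs 1, rem=0, completes. Q0=[] Q1=[P1,P3,P5] Q2=[]
t=26-28: P1@Q1 runs 2, rem=0, completes. Q0=[] Q1=[P3,P5] Q2=[]
t=28-33: P3@Q1 runs 5, rem=1, quantum used, demote→Q2. Q0=[] Q1=[P5] Q2=[P3]
t=33-34: P5@Q1 runs 1, rem=0, completes. Q0=[] Q1=[] Q2=[P3]
t=34-35: P3@Q2 runs 1, rem=0, completes. Q0=[] Q1=[] Q2=[]

Answer: P4,P2,P1,P5,P3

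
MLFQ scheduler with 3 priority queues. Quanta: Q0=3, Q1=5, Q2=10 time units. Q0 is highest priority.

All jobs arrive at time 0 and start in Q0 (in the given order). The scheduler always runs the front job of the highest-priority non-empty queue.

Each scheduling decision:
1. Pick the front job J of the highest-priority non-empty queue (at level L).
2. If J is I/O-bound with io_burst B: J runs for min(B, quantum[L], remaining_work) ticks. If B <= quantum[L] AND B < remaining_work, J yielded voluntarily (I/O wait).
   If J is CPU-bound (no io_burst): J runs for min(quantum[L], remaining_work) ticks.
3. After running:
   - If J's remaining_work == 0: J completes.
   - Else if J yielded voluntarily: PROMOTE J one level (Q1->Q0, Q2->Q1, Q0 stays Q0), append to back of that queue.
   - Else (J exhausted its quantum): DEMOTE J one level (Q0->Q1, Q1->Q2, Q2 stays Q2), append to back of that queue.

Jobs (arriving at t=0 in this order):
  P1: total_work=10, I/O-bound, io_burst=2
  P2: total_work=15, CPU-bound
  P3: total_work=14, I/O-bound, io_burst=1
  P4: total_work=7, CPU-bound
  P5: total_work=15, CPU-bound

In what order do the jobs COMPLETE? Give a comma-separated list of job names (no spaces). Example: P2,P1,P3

Answer: P1,P3,P4,P2,P5

Derivation:
t=0-2: P1@Q0 runs 2, rem=8, I/O yield, promote→Q0. Q0=[P2,P3,P4,P5,P1] Q1=[] Q2=[]
t=2-5: P2@Q0 runs 3, rem=12, quantum used, demote→Q1. Q0=[P3,P4,P5,P1] Q1=[P2] Q2=[]
t=5-6: P3@Q0 runs 1, rem=13, I/O yield, promote→Q0. Q0=[P4,P5,P1,P3] Q1=[P2] Q2=[]
t=6-9: P4@Q0 runs 3, rem=4, quantum used, demote→Q1. Q0=[P5,P1,P3] Q1=[P2,P4] Q2=[]
t=9-12: P5@Q0 runs 3, rem=12, quantum used, demote→Q1. Q0=[P1,P3] Q1=[P2,P4,P5] Q2=[]
t=12-14: P1@Q0 runs 2, rem=6, I/O yield, promote→Q0. Q0=[P3,P1] Q1=[P2,P4,P5] Q2=[]
t=14-15: P3@Q0 runs 1, rem=12, I/O yield, promote→Q0. Q0=[P1,P3] Q1=[P2,P4,P5] Q2=[]
t=15-17: P1@Q0 runs 2, rem=4, I/O yield, promote→Q0. Q0=[P3,P1] Q1=[P2,P4,P5] Q2=[]
t=17-18: P3@Q0 runs 1, rem=11, I/O yield, promote→Q0. Q0=[P1,P3] Q1=[P2,P4,P5] Q2=[]
t=18-20: P1@Q0 runs 2, rem=2, I/O yield, promote→Q0. Q0=[P3,P1] Q1=[P2,P4,P5] Q2=[]
t=20-21: P3@Q0 runs 1, rem=10, I/O yield, promote→Q0. Q0=[P1,P3] Q1=[P2,P4,P5] Q2=[]
t=21-23: P1@Q0 runs 2, rem=0, completes. Q0=[P3] Q1=[P2,P4,P5] Q2=[]
t=23-24: P3@Q0 runs 1, rem=9, I/O yield, promote→Q0. Q0=[P3] Q1=[P2,P4,P5] Q2=[]
t=24-25: P3@Q0 runs 1, rem=8, I/O yield, promote→Q0. Q0=[P3] Q1=[P2,P4,P5] Q2=[]
t=25-26: P3@Q0 runs 1, rem=7, I/O yield, promote→Q0. Q0=[P3] Q1=[P2,P4,P5] Q2=[]
t=26-27: P3@Q0 runs 1, rem=6, I/O yield, promote→Q0. Q0=[P3] Q1=[P2,P4,P5] Q2=[]
t=27-28: P3@Q0 runs 1, rem=5, I/O yield, promote→Q0. Q0=[P3] Q1=[P2,P4,P5] Q2=[]
t=28-29: P3@Q0 runs 1, rem=4, I/O yield, promote→Q0. Q0=[P3] Q1=[P2,P4,P5] Q2=[]
t=29-30: P3@Q0 runs 1, rem=3, I/O yield, promote→Q0. Q0=[P3] Q1=[P2,P4,P5] Q2=[]
t=30-31: P3@Q0 runs 1, rem=2, I/O yield, promote→Q0. Q0=[P3] Q1=[P2,P4,P5] Q2=[]
t=31-32: P3@Q0 runs 1, rem=1, I/O yield, promote→Q0. Q0=[P3] Q1=[P2,P4,P5] Q2=[]
t=32-33: P3@Q0 runs 1, rem=0, completes. Q0=[] Q1=[P2,P4,P5] Q2=[]
t=33-38: P2@Q1 runs 5, rem=7, quantum used, demote→Q2. Q0=[] Q1=[P4,P5] Q2=[P2]
t=38-42: P4@Q1 runs 4, rem=0, completes. Q0=[] Q1=[P5] Q2=[P2]
t=42-47: P5@Q1 runs 5, rem=7, quantum used, demote→Q2. Q0=[] Q1=[] Q2=[P2,P5]
t=47-54: P2@Q2 runs 7, rem=0, completes. Q0=[] Q1=[] Q2=[P5]
t=54-61: P5@Q2 runs 7, rem=0, completes. Q0=[] Q1=[] Q2=[]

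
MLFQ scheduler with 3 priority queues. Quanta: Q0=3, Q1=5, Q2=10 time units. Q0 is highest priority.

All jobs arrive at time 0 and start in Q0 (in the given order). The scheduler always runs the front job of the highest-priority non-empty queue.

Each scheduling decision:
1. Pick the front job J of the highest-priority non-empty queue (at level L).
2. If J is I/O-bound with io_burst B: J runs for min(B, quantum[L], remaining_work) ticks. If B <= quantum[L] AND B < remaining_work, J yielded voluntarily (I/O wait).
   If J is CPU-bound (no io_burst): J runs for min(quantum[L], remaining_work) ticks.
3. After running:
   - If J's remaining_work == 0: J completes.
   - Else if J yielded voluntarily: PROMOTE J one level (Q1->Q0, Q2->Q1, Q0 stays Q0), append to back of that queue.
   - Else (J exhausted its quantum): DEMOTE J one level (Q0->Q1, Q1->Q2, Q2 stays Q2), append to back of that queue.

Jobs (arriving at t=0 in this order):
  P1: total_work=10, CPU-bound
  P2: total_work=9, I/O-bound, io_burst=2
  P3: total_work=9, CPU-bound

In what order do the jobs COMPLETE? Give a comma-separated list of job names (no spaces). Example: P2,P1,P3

Answer: P2,P1,P3

Derivation:
t=0-3: P1@Q0 runs 3, rem=7, quantum used, demote→Q1. Q0=[P2,P3] Q1=[P1] Q2=[]
t=3-5: P2@Q0 runs 2, rem=7, I/O yield, promote→Q0. Q0=[P3,P2] Q1=[P1] Q2=[]
t=5-8: P3@Q0 runs 3, rem=6, quantum used, demote→Q1. Q0=[P2] Q1=[P1,P3] Q2=[]
t=8-10: P2@Q0 runs 2, rem=5, I/O yield, promote→Q0. Q0=[P2] Q1=[P1,P3] Q2=[]
t=10-12: P2@Q0 runs 2, rem=3, I/O yield, promote→Q0. Q0=[P2] Q1=[P1,P3] Q2=[]
t=12-14: P2@Q0 runs 2, rem=1, I/O yield, promote→Q0. Q0=[P2] Q1=[P1,P3] Q2=[]
t=14-15: P2@Q0 runs 1, rem=0, completes. Q0=[] Q1=[P1,P3] Q2=[]
t=15-20: P1@Q1 runs 5, rem=2, quantum used, demote→Q2. Q0=[] Q1=[P3] Q2=[P1]
t=20-25: P3@Q1 runs 5, rem=1, quantum used, demote→Q2. Q0=[] Q1=[] Q2=[P1,P3]
t=25-27: P1@Q2 runs 2, rem=0, completes. Q0=[] Q1=[] Q2=[P3]
t=27-28: P3@Q2 runs 1, rem=0, completes. Q0=[] Q1=[] Q2=[]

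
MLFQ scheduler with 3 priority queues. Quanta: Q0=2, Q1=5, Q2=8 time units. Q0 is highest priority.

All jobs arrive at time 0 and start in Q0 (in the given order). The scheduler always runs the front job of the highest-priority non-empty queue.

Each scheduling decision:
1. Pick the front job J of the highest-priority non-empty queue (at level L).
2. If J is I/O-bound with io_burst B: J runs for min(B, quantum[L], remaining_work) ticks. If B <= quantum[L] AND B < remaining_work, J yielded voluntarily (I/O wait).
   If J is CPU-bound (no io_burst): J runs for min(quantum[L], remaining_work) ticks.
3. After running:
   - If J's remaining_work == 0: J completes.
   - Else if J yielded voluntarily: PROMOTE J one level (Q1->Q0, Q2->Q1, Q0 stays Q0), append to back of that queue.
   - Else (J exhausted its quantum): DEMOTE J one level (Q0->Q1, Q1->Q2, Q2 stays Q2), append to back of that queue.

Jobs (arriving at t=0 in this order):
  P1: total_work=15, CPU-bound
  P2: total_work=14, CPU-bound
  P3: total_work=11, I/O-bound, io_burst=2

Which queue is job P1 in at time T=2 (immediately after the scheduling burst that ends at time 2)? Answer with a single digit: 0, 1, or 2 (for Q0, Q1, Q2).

t=0-2: P1@Q0 runs 2, rem=13, quantum used, demote→Q1. Q0=[P2,P3] Q1=[P1] Q2=[]
t=2-4: P2@Q0 runs 2, rem=12, quantum used, demote→Q1. Q0=[P3] Q1=[P1,P2] Q2=[]
t=4-6: P3@Q0 runs 2, rem=9, I/O yield, promote→Q0. Q0=[P3] Q1=[P1,P2] Q2=[]
t=6-8: P3@Q0 runs 2, rem=7, I/O yield, promote→Q0. Q0=[P3] Q1=[P1,P2] Q2=[]
t=8-10: P3@Q0 runs 2, rem=5, I/O yield, promote→Q0. Q0=[P3] Q1=[P1,P2] Q2=[]
t=10-12: P3@Q0 runs 2, rem=3, I/O yield, promote→Q0. Q0=[P3] Q1=[P1,P2] Q2=[]
t=12-14: P3@Q0 runs 2, rem=1, I/O yield, promote→Q0. Q0=[P3] Q1=[P1,P2] Q2=[]
t=14-15: P3@Q0 runs 1, rem=0, completes. Q0=[] Q1=[P1,P2] Q2=[]
t=15-20: P1@Q1 runs 5, rem=8, quantum used, demote→Q2. Q0=[] Q1=[P2] Q2=[P1]
t=20-25: P2@Q1 runs 5, rem=7, quantum used, demote→Q2. Q0=[] Q1=[] Q2=[P1,P2]
t=25-33: P1@Q2 runs 8, rem=0, completes. Q0=[] Q1=[] Q2=[P2]
t=33-40: P2@Q2 runs 7, rem=0, completes. Q0=[] Q1=[] Q2=[]

Answer: 1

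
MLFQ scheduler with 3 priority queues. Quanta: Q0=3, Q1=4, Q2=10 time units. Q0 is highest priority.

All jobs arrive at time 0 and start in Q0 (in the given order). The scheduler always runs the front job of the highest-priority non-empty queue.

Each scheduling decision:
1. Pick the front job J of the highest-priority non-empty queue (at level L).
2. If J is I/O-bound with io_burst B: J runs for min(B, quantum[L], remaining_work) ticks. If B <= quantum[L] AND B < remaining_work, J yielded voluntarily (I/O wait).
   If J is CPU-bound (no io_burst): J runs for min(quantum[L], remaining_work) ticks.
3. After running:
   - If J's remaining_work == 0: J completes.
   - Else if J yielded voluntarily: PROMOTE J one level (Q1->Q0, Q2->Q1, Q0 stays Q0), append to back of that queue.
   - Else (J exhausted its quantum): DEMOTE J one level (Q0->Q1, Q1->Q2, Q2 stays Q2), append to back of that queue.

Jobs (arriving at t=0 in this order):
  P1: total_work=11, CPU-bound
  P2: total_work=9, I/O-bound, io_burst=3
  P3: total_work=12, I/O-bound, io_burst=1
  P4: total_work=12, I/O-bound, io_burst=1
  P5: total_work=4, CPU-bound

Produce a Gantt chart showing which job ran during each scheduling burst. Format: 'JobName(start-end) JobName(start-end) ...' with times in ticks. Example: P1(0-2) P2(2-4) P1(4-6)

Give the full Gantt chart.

t=0-3: P1@Q0 runs 3, rem=8, quantum used, demote→Q1. Q0=[P2,P3,P4,P5] Q1=[P1] Q2=[]
t=3-6: P2@Q0 runs 3, rem=6, I/O yield, promote→Q0. Q0=[P3,P4,P5,P2] Q1=[P1] Q2=[]
t=6-7: P3@Q0 runs 1, rem=11, I/O yield, promote→Q0. Q0=[P4,P5,P2,P3] Q1=[P1] Q2=[]
t=7-8: P4@Q0 runs 1, rem=11, I/O yield, promote→Q0. Q0=[P5,P2,P3,P4] Q1=[P1] Q2=[]
t=8-11: P5@Q0 runs 3, rem=1, quantum used, demote→Q1. Q0=[P2,P3,P4] Q1=[P1,P5] Q2=[]
t=11-14: P2@Q0 runs 3, rem=3, I/O yield, promote→Q0. Q0=[P3,P4,P2] Q1=[P1,P5] Q2=[]
t=14-15: P3@Q0 runs 1, rem=10, I/O yield, promote→Q0. Q0=[P4,P2,P3] Q1=[P1,P5] Q2=[]
t=15-16: P4@Q0 runs 1, rem=10, I/O yield, promote→Q0. Q0=[P2,P3,P4] Q1=[P1,P5] Q2=[]
t=16-19: P2@Q0 runs 3, rem=0, completes. Q0=[P3,P4] Q1=[P1,P5] Q2=[]
t=19-20: P3@Q0 runs 1, rem=9, I/O yield, promote→Q0. Q0=[P4,P3] Q1=[P1,P5] Q2=[]
t=20-21: P4@Q0 runs 1, rem=9, I/O yield, promote→Q0. Q0=[P3,P4] Q1=[P1,P5] Q2=[]
t=21-22: P3@Q0 runs 1, rem=8, I/O yield, promote→Q0. Q0=[P4,P3] Q1=[P1,P5] Q2=[]
t=22-23: P4@Q0 runs 1, rem=8, I/O yield, promote→Q0. Q0=[P3,P4] Q1=[P1,P5] Q2=[]
t=23-24: P3@Q0 runs 1, rem=7, I/O yield, promote→Q0. Q0=[P4,P3] Q1=[P1,P5] Q2=[]
t=24-25: P4@Q0 runs 1, rem=7, I/O yield, promote→Q0. Q0=[P3,P4] Q1=[P1,P5] Q2=[]
t=25-26: P3@Q0 runs 1, rem=6, I/O yield, promote→Q0. Q0=[P4,P3] Q1=[P1,P5] Q2=[]
t=26-27: P4@Q0 runs 1, rem=6, I/O yield, promote→Q0. Q0=[P3,P4] Q1=[P1,P5] Q2=[]
t=27-28: P3@Q0 runs 1, rem=5, I/O yield, promote→Q0. Q0=[P4,P3] Q1=[P1,P5] Q2=[]
t=28-29: P4@Q0 runs 1, rem=5, I/O yield, promote→Q0. Q0=[P3,P4] Q1=[P1,P5] Q2=[]
t=29-30: P3@Q0 runs 1, rem=4, I/O yield, promote→Q0. Q0=[P4,P3] Q1=[P1,P5] Q2=[]
t=30-31: P4@Q0 runs 1, rem=4, I/O yield, promote→Q0. Q0=[P3,P4] Q1=[P1,P5] Q2=[]
t=31-32: P3@Q0 runs 1, rem=3, I/O yield, promote→Q0. Q0=[P4,P3] Q1=[P1,P5] Q2=[]
t=32-33: P4@Q0 runs 1, rem=3, I/O yield, promote→Q0. Q0=[P3,P4] Q1=[P1,P5] Q2=[]
t=33-34: P3@Q0 runs 1, rem=2, I/O yield, promote→Q0. Q0=[P4,P3] Q1=[P1,P5] Q2=[]
t=34-35: P4@Q0 runs 1, rem=2, I/O yield, promote→Q0. Q0=[P3,P4] Q1=[P1,P5] Q2=[]
t=35-36: P3@Q0 runs 1, rem=1, I/O yield, promote→Q0. Q0=[P4,P3] Q1=[P1,P5] Q2=[]
t=36-37: P4@Q0 runs 1, rem=1, I/O yield, promote→Q0. Q0=[P3,P4] Q1=[P1,P5] Q2=[]
t=37-38: P3@Q0 runs 1, rem=0, completes. Q0=[P4] Q1=[P1,P5] Q2=[]
t=38-39: P4@Q0 runs 1, rem=0, completes. Q0=[] Q1=[P1,P5] Q2=[]
t=39-43: P1@Q1 runs 4, rem=4, quantum used, demote→Q2. Q0=[] Q1=[P5] Q2=[P1]
t=43-44: P5@Q1 runs 1, rem=0, completes. Q0=[] Q1=[] Q2=[P1]
t=44-48: P1@Q2 runs 4, rem=0, completes. Q0=[] Q1=[] Q2=[]

Answer: P1(0-3) P2(3-6) P3(6-7) P4(7-8) P5(8-11) P2(11-14) P3(14-15) P4(15-16) P2(16-19) P3(19-20) P4(20-21) P3(21-22) P4(22-23) P3(23-24) P4(24-25) P3(25-26) P4(26-27) P3(27-28) P4(28-29) P3(29-30) P4(30-31) P3(31-32) P4(32-33) P3(33-34) P4(34-35) P3(35-36) P4(36-37) P3(37-38) P4(38-39) P1(39-43) P5(43-44) P1(44-48)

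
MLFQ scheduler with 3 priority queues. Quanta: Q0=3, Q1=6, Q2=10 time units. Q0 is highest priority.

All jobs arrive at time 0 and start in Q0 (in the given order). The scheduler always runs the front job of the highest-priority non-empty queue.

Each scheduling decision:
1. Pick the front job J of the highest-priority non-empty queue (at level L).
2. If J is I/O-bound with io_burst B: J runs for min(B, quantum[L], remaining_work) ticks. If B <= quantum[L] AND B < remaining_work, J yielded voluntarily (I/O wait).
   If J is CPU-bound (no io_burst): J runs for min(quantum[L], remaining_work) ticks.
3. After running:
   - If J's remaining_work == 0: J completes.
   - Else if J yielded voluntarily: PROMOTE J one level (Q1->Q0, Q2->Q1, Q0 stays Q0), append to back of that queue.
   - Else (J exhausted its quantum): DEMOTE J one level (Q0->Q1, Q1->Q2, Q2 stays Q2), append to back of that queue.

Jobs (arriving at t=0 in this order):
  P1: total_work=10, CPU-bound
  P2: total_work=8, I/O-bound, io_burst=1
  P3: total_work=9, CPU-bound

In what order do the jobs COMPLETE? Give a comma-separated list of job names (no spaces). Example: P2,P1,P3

Answer: P2,P3,P1

Derivation:
t=0-3: P1@Q0 runs 3, rem=7, quantum used, demote→Q1. Q0=[P2,P3] Q1=[P1] Q2=[]
t=3-4: P2@Q0 runs 1, rem=7, I/O yield, promote→Q0. Q0=[P3,P2] Q1=[P1] Q2=[]
t=4-7: P3@Q0 runs 3, rem=6, quantum used, demote→Q1. Q0=[P2] Q1=[P1,P3] Q2=[]
t=7-8: P2@Q0 runs 1, rem=6, I/O yield, promote→Q0. Q0=[P2] Q1=[P1,P3] Q2=[]
t=8-9: P2@Q0 runs 1, rem=5, I/O yield, promote→Q0. Q0=[P2] Q1=[P1,P3] Q2=[]
t=9-10: P2@Q0 runs 1, rem=4, I/O yield, promote→Q0. Q0=[P2] Q1=[P1,P3] Q2=[]
t=10-11: P2@Q0 runs 1, rem=3, I/O yield, promote→Q0. Q0=[P2] Q1=[P1,P3] Q2=[]
t=11-12: P2@Q0 runs 1, rem=2, I/O yield, promote→Q0. Q0=[P2] Q1=[P1,P3] Q2=[]
t=12-13: P2@Q0 runs 1, rem=1, I/O yield, promote→Q0. Q0=[P2] Q1=[P1,P3] Q2=[]
t=13-14: P2@Q0 runs 1, rem=0, completes. Q0=[] Q1=[P1,P3] Q2=[]
t=14-20: P1@Q1 runs 6, rem=1, quantum used, demote→Q2. Q0=[] Q1=[P3] Q2=[P1]
t=20-26: P3@Q1 runs 6, rem=0, completes. Q0=[] Q1=[] Q2=[P1]
t=26-27: P1@Q2 runs 1, rem=0, completes. Q0=[] Q1=[] Q2=[]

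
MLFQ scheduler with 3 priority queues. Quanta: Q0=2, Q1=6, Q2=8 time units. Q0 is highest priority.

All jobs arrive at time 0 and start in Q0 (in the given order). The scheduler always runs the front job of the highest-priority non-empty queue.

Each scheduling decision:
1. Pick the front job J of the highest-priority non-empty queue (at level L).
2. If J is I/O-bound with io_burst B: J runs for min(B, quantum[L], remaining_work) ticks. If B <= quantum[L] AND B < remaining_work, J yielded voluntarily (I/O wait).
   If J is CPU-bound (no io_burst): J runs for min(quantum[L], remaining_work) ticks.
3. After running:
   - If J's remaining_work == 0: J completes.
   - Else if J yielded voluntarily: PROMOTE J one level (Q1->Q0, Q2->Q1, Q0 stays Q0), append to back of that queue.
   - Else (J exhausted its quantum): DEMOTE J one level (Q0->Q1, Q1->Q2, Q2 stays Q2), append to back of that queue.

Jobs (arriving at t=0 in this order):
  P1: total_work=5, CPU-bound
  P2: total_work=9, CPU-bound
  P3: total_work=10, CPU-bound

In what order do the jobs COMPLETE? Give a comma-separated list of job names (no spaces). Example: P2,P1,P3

t=0-2: P1@Q0 runs 2, rem=3, quantum used, demote→Q1. Q0=[P2,P3] Q1=[P1] Q2=[]
t=2-4: P2@Q0 runs 2, rem=7, quantum used, demote→Q1. Q0=[P3] Q1=[P1,P2] Q2=[]
t=4-6: P3@Q0 runs 2, rem=8, quantum used, demote→Q1. Q0=[] Q1=[P1,P2,P3] Q2=[]
t=6-9: P1@Q1 runs 3, rem=0, completes. Q0=[] Q1=[P2,P3] Q2=[]
t=9-15: P2@Q1 runs 6, rem=1, quantum used, demote→Q2. Q0=[] Q1=[P3] Q2=[P2]
t=15-21: P3@Q1 runs 6, rem=2, quantum used, demote→Q2. Q0=[] Q1=[] Q2=[P2,P3]
t=21-22: P2@Q2 runs 1, rem=0, completes. Q0=[] Q1=[] Q2=[P3]
t=22-24: P3@Q2 runs 2, rem=0, completes. Q0=[] Q1=[] Q2=[]

Answer: P1,P2,P3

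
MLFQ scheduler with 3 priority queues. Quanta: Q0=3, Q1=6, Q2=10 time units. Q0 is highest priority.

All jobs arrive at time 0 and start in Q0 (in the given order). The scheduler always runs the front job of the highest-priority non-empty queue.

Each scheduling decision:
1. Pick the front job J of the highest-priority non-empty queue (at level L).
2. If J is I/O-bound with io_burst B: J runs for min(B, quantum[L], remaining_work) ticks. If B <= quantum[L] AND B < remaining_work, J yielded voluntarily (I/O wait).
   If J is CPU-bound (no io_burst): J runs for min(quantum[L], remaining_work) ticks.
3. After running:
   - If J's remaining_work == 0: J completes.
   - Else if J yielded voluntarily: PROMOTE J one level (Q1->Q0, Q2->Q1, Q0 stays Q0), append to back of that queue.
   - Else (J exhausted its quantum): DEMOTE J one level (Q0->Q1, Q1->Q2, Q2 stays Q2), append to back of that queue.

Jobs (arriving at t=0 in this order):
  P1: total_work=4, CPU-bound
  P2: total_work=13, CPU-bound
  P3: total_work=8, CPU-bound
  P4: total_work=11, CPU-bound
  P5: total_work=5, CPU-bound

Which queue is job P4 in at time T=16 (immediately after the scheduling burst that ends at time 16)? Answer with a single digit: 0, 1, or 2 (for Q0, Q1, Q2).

Answer: 1

Derivation:
t=0-3: P1@Q0 runs 3, rem=1, quantum used, demote→Q1. Q0=[P2,P3,P4,P5] Q1=[P1] Q2=[]
t=3-6: P2@Q0 runs 3, rem=10, quantum used, demote→Q1. Q0=[P3,P4,P5] Q1=[P1,P2] Q2=[]
t=6-9: P3@Q0 runs 3, rem=5, quantum used, demote→Q1. Q0=[P4,P5] Q1=[P1,P2,P3] Q2=[]
t=9-12: P4@Q0 runs 3, rem=8, quantum used, demote→Q1. Q0=[P5] Q1=[P1,P2,P3,P4] Q2=[]
t=12-15: P5@Q0 runs 3, rem=2, quantum used, demote→Q1. Q0=[] Q1=[P1,P2,P3,P4,P5] Q2=[]
t=15-16: P1@Q1 runs 1, rem=0, completes. Q0=[] Q1=[P2,P3,P4,P5] Q2=[]
t=16-22: P2@Q1 runs 6, rem=4, quantum used, demote→Q2. Q0=[] Q1=[P3,P4,P5] Q2=[P2]
t=22-27: P3@Q1 runs 5, rem=0, completes. Q0=[] Q1=[P4,P5] Q2=[P2]
t=27-33: P4@Q1 runs 6, rem=2, quantum used, demote→Q2. Q0=[] Q1=[P5] Q2=[P2,P4]
t=33-35: P5@Q1 runs 2, rem=0, completes. Q0=[] Q1=[] Q2=[P2,P4]
t=35-39: P2@Q2 runs 4, rem=0, completes. Q0=[] Q1=[] Q2=[P4]
t=39-41: P4@Q2 runs 2, rem=0, completes. Q0=[] Q1=[] Q2=[]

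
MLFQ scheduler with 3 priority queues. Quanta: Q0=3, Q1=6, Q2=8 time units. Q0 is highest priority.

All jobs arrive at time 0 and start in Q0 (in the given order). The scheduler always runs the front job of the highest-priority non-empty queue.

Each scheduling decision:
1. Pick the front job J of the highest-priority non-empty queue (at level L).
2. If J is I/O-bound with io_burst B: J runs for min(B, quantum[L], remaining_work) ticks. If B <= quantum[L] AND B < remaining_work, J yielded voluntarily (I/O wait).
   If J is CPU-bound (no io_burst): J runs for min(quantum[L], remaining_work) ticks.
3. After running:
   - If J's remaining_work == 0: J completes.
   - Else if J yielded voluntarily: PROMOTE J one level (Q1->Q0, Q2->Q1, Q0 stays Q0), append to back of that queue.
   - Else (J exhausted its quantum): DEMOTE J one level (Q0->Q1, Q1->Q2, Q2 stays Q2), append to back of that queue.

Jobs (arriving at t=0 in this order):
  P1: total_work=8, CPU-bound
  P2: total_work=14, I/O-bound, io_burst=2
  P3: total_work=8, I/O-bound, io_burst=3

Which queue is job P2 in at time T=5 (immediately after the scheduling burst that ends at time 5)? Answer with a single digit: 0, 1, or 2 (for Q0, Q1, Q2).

Answer: 0

Derivation:
t=0-3: P1@Q0 runs 3, rem=5, quantum used, demote→Q1. Q0=[P2,P3] Q1=[P1] Q2=[]
t=3-5: P2@Q0 runs 2, rem=12, I/O yield, promote→Q0. Q0=[P3,P2] Q1=[P1] Q2=[]
t=5-8: P3@Q0 runs 3, rem=5, I/O yield, promote→Q0. Q0=[P2,P3] Q1=[P1] Q2=[]
t=8-10: P2@Q0 runs 2, rem=10, I/O yield, promote→Q0. Q0=[P3,P2] Q1=[P1] Q2=[]
t=10-13: P3@Q0 runs 3, rem=2, I/O yield, promote→Q0. Q0=[P2,P3] Q1=[P1] Q2=[]
t=13-15: P2@Q0 runs 2, rem=8, I/O yield, promote→Q0. Q0=[P3,P2] Q1=[P1] Q2=[]
t=15-17: P3@Q0 runs 2, rem=0, completes. Q0=[P2] Q1=[P1] Q2=[]
t=17-19: P2@Q0 runs 2, rem=6, I/O yield, promote→Q0. Q0=[P2] Q1=[P1] Q2=[]
t=19-21: P2@Q0 runs 2, rem=4, I/O yield, promote→Q0. Q0=[P2] Q1=[P1] Q2=[]
t=21-23: P2@Q0 runs 2, rem=2, I/O yield, promote→Q0. Q0=[P2] Q1=[P1] Q2=[]
t=23-25: P2@Q0 runs 2, rem=0, completes. Q0=[] Q1=[P1] Q2=[]
t=25-30: P1@Q1 runs 5, rem=0, completes. Q0=[] Q1=[] Q2=[]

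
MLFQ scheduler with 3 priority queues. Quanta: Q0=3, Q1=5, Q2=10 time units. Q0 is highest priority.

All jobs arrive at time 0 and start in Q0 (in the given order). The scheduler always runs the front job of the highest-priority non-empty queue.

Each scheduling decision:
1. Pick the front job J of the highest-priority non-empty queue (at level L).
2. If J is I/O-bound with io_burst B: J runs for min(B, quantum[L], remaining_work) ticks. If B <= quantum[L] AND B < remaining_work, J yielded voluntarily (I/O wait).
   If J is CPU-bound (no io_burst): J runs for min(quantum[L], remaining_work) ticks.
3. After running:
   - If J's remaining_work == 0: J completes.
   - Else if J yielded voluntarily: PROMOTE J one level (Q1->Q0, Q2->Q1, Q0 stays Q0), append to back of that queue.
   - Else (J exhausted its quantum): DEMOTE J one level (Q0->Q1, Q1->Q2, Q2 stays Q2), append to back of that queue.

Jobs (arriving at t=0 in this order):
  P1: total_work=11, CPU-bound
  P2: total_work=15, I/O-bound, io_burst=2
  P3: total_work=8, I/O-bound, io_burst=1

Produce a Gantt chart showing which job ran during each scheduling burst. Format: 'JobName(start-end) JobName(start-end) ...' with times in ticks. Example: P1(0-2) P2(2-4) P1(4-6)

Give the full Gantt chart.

t=0-3: P1@Q0 runs 3, rem=8, quantum used, demote→Q1. Q0=[P2,P3] Q1=[P1] Q2=[]
t=3-5: P2@Q0 runs 2, rem=13, I/O yield, promote→Q0. Q0=[P3,P2] Q1=[P1] Q2=[]
t=5-6: P3@Q0 runs 1, rem=7, I/O yield, promote→Q0. Q0=[P2,P3] Q1=[P1] Q2=[]
t=6-8: P2@Q0 runs 2, rem=11, I/O yield, promote→Q0. Q0=[P3,P2] Q1=[P1] Q2=[]
t=8-9: P3@Q0 runs 1, rem=6, I/O yield, promote→Q0. Q0=[P2,P3] Q1=[P1] Q2=[]
t=9-11: P2@Q0 runs 2, rem=9, I/O yield, promote→Q0. Q0=[P3,P2] Q1=[P1] Q2=[]
t=11-12: P3@Q0 runs 1, rem=5, I/O yield, promote→Q0. Q0=[P2,P3] Q1=[P1] Q2=[]
t=12-14: P2@Q0 runs 2, rem=7, I/O yield, promote→Q0. Q0=[P3,P2] Q1=[P1] Q2=[]
t=14-15: P3@Q0 runs 1, rem=4, I/O yield, promote→Q0. Q0=[P2,P3] Q1=[P1] Q2=[]
t=15-17: P2@Q0 runs 2, rem=5, I/O yield, promote→Q0. Q0=[P3,P2] Q1=[P1] Q2=[]
t=17-18: P3@Q0 runs 1, rem=3, I/O yield, promote→Q0. Q0=[P2,P3] Q1=[P1] Q2=[]
t=18-20: P2@Q0 runs 2, rem=3, I/O yield, promote→Q0. Q0=[P3,P2] Q1=[P1] Q2=[]
t=20-21: P3@Q0 runs 1, rem=2, I/O yield, promote→Q0. Q0=[P2,P3] Q1=[P1] Q2=[]
t=21-23: P2@Q0 runs 2, rem=1, I/O yield, promote→Q0. Q0=[P3,P2] Q1=[P1] Q2=[]
t=23-24: P3@Q0 runs 1, rem=1, I/O yield, promote→Q0. Q0=[P2,P3] Q1=[P1] Q2=[]
t=24-25: P2@Q0 runs 1, rem=0, completes. Q0=[P3] Q1=[P1] Q2=[]
t=25-26: P3@Q0 runs 1, rem=0, completes. Q0=[] Q1=[P1] Q2=[]
t=26-31: P1@Q1 runs 5, rem=3, quantum used, demote→Q2. Q0=[] Q1=[] Q2=[P1]
t=31-34: P1@Q2 runs 3, rem=0, completes. Q0=[] Q1=[] Q2=[]

Answer: P1(0-3) P2(3-5) P3(5-6) P2(6-8) P3(8-9) P2(9-11) P3(11-12) P2(12-14) P3(14-15) P2(15-17) P3(17-18) P2(18-20) P3(20-21) P2(21-23) P3(23-24) P2(24-25) P3(25-26) P1(26-31) P1(31-34)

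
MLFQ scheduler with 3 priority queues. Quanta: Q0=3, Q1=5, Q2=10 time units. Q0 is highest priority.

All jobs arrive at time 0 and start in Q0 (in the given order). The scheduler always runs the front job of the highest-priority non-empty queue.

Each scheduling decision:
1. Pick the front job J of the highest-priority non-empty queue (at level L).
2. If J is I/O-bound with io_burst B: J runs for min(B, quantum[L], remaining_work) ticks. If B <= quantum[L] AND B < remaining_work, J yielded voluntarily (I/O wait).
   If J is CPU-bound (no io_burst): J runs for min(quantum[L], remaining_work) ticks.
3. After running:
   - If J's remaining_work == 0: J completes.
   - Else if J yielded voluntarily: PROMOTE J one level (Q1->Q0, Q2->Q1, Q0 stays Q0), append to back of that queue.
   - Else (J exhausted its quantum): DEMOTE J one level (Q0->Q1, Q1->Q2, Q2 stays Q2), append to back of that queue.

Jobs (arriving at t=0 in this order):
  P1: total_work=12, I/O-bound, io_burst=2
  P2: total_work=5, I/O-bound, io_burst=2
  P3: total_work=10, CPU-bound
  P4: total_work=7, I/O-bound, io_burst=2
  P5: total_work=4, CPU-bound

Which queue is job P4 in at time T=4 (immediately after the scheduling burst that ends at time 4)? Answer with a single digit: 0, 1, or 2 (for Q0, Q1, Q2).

Answer: 0

Derivation:
t=0-2: P1@Q0 runs 2, rem=10, I/O yield, promote→Q0. Q0=[P2,P3,P4,P5,P1] Q1=[] Q2=[]
t=2-4: P2@Q0 runs 2, rem=3, I/O yield, promote→Q0. Q0=[P3,P4,P5,P1,P2] Q1=[] Q2=[]
t=4-7: P3@Q0 runs 3, rem=7, quantum used, demote→Q1. Q0=[P4,P5,P1,P2] Q1=[P3] Q2=[]
t=7-9: P4@Q0 runs 2, rem=5, I/O yield, promote→Q0. Q0=[P5,P1,P2,P4] Q1=[P3] Q2=[]
t=9-12: P5@Q0 runs 3, rem=1, quantum used, demote→Q1. Q0=[P1,P2,P4] Q1=[P3,P5] Q2=[]
t=12-14: P1@Q0 runs 2, rem=8, I/O yield, promote→Q0. Q0=[P2,P4,P1] Q1=[P3,P5] Q2=[]
t=14-16: P2@Q0 runs 2, rem=1, I/O yield, promote→Q0. Q0=[P4,P1,P2] Q1=[P3,P5] Q2=[]
t=16-18: P4@Q0 runs 2, rem=3, I/O yield, promote→Q0. Q0=[P1,P2,P4] Q1=[P3,P5] Q2=[]
t=18-20: P1@Q0 runs 2, rem=6, I/O yield, promote→Q0. Q0=[P2,P4,P1] Q1=[P3,P5] Q2=[]
t=20-21: P2@Q0 runs 1, rem=0, completes. Q0=[P4,P1] Q1=[P3,P5] Q2=[]
t=21-23: P4@Q0 runs 2, rem=1, I/O yield, promote→Q0. Q0=[P1,P4] Q1=[P3,P5] Q2=[]
t=23-25: P1@Q0 runs 2, rem=4, I/O yield, promote→Q0. Q0=[P4,P1] Q1=[P3,P5] Q2=[]
t=25-26: P4@Q0 runs 1, rem=0, completes. Q0=[P1] Q1=[P3,P5] Q2=[]
t=26-28: P1@Q0 runs 2, rem=2, I/O yield, promote→Q0. Q0=[P1] Q1=[P3,P5] Q2=[]
t=28-30: P1@Q0 runs 2, rem=0, completes. Q0=[] Q1=[P3,P5] Q2=[]
t=30-35: P3@Q1 runs 5, rem=2, quantum used, demote→Q2. Q0=[] Q1=[P5] Q2=[P3]
t=35-36: P5@Q1 runs 1, rem=0, completes. Q0=[] Q1=[] Q2=[P3]
t=36-38: P3@Q2 runs 2, rem=0, completes. Q0=[] Q1=[] Q2=[]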